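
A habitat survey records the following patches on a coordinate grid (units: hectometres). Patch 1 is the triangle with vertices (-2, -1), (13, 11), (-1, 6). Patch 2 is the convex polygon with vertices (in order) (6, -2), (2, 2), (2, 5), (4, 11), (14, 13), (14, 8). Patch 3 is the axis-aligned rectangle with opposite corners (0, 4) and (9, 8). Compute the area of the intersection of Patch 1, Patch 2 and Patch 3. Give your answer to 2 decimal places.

The intersection is the polygon with vertices (4.25,4), (2,4), (2,5), (2.784,7.351), (4.6,8), (9,8), (9,7.8).
By the shoelace formula its area is 16.96.

16.96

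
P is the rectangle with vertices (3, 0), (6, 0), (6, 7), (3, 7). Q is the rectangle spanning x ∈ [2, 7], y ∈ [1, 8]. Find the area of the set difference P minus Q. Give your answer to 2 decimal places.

|P∩Q|: x∈[3,6], y∈[1,7] → 3·6 = 18.
|P| = 21.
|P ∖ Q| = |P| − |P∩Q| = 21 − 18 = 3.00.

3.00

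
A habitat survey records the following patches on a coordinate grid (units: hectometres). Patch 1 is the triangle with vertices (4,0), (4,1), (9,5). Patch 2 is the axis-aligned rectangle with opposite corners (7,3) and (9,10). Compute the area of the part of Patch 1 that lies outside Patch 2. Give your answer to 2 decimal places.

2.10

|Patch 1| = 2.5, |Patch 1∩Patch 2| = 0.4.
|Patch 1 ∖ Patch 2| = |Patch 1| − |Patch 1∩Patch 2| = 2.5 − 0.4 = 2.10.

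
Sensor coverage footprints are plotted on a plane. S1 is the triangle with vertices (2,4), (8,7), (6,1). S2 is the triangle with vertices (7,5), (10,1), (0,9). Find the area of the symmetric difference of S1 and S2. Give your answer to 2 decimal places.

17.57

|S1| = 15, |S2| = 8, |S1∩S2| = 2.7142.
|S1 △ S2| = |S1| + |S2| − 2·|S1∩S2| = 15 + 8 − 5.4283 = 17.57.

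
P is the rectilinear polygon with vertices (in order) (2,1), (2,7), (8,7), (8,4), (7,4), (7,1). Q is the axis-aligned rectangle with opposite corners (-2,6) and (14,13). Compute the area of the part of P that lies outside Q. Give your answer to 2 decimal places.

|P| = 33, |P∩Q| = 6.
|P ∖ Q| = |P| − |P∩Q| = 33 − 6 = 27.00.

27.00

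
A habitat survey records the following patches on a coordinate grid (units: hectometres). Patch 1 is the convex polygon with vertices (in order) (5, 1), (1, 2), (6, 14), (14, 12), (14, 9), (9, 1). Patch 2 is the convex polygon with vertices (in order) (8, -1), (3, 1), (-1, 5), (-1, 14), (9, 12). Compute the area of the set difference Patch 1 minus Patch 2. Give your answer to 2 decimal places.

|Patch 1| = 109, |Patch 1∩Patch 2| = 61.3496.
|Patch 1 ∖ Patch 2| = |Patch 1| − |Patch 1∩Patch 2| = 109 − 61.3496 = 47.65.

47.65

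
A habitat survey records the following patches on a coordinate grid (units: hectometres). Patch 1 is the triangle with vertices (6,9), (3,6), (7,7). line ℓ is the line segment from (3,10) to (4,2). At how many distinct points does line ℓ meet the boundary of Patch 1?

The segment meets the boundary at (3.485,6.121), (3.444,6.444).

2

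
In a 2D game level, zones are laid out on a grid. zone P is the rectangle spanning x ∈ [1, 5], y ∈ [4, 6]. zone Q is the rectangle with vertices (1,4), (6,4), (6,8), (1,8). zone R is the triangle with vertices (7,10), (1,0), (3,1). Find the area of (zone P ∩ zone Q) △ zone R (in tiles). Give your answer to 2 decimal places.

|zone P ∩ zone Q| = 8.
|(zone P ∩ zone Q) ∩ zone R| = 1.5.
|(zone P ∩ zone Q) △ zone R| = 8 + 7 − 3 = 12.00.

12.00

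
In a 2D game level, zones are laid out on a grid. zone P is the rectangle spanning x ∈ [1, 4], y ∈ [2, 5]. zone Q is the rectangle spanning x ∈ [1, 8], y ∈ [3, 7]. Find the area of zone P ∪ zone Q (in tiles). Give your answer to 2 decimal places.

By inclusion–exclusion:
Individual areas: |zone P| = 9, |zone Q| = 28.
|zone P∩zone Q|: x∈[1,4], y∈[3,5] → 3·2 = 6.
|zone P ∪ zone Q| = 37 − 6 = 31.00.

31.00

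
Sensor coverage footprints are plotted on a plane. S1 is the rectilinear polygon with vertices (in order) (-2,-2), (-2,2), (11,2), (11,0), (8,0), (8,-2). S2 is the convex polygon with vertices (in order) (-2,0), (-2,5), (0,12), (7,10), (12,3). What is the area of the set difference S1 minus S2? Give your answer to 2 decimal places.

36.67

|S1| = 46, |S1∩S2| = 9.3333.
|S1 ∖ S2| = |S1| − |S1∩S2| = 46 − 9.3333 = 36.67.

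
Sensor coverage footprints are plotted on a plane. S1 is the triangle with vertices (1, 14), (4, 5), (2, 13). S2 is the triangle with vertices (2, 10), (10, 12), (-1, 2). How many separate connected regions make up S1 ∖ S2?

S1 ∖ S2 splits into 2 disjoint pieces (area 1.905, area 0.0622).

2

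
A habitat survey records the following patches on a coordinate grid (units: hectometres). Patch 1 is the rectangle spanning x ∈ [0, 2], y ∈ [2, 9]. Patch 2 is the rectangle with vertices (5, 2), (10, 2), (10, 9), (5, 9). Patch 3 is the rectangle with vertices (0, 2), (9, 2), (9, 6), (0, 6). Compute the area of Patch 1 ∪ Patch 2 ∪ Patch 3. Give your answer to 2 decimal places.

By inclusion–exclusion:
Individual areas: |Patch 1| = 14, |Patch 2| = 35, |Patch 3| = 36.
|Patch 1∩Patch 2| = 0 (no overlap).
|Patch 1∩Patch 3|: x∈[0,2], y∈[2,6] → 2·4 = 8.
|Patch 2∩Patch 3|: x∈[5,9], y∈[2,6] → 4·4 = 16.
|Patch 1∩Patch 2∩Patch 3| = 0.
|Patch 1 ∪ Patch 2 ∪ Patch 3| = 85 − 24 + 0 = 61.00.

61.00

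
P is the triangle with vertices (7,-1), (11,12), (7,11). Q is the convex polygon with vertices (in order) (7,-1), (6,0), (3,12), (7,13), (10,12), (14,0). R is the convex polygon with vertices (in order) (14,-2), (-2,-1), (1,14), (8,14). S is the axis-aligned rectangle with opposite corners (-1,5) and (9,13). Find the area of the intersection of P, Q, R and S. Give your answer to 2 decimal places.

The intersection is the polygon with vertices (8.943,11.486), (9,11.333), (9,5.5), (8.846,5), (7,5), (7,11).
By the shoelace formula its area is 12.46.

12.46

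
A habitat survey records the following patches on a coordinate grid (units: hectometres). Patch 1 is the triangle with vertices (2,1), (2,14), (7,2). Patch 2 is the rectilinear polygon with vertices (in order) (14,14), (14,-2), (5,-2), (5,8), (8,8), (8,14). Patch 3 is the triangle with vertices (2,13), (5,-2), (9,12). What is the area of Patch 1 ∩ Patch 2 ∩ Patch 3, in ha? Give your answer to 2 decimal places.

4.60

The intersection is the polygon with vertices (5,1.6), (5,6.8), (6.492,3.22), (6.091,1.818).
By the shoelace formula its area is 4.60.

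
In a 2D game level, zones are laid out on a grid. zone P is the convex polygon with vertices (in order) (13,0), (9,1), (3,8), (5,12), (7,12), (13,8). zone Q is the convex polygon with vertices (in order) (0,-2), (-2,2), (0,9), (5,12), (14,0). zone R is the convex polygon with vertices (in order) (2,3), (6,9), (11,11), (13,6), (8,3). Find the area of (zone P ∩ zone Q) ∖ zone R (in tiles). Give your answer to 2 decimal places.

23.17

|zone P ∩ zone Q| = 44.3333.
|(zone P ∩ zone Q) ∩ zone R| = 21.1635.
|(zone P ∩ zone Q) ∖ zone R| = 44.3333 − 21.1635 = 23.17.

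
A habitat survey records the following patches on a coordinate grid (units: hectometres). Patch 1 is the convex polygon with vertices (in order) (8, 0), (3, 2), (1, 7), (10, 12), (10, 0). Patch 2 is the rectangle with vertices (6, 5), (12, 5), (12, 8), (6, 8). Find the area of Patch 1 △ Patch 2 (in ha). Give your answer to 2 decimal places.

|Patch 1| = 71.5, |Patch 2| = 18, |Patch 1∩Patch 2| = 12.
|Patch 1 △ Patch 2| = |Patch 1| + |Patch 2| − 2·|Patch 1∩Patch 2| = 71.5 + 18 − 24 = 65.50.

65.50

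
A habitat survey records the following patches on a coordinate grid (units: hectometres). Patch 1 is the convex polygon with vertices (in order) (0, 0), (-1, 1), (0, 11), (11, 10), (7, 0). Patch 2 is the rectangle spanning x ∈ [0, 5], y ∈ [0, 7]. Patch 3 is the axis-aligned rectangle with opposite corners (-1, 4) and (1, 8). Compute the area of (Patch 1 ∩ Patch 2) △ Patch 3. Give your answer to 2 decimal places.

|Patch 1 ∩ Patch 2| = 35.
|(Patch 1 ∩ Patch 2) ∩ Patch 3| = 3.
|(Patch 1 ∩ Patch 2) △ Patch 3| = 35 + 8 − 6 = 37.00.

37.00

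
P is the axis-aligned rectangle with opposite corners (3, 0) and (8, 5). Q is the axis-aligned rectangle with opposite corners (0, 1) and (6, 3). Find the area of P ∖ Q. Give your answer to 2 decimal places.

19.00

|P∩Q|: x∈[3,6], y∈[1,3] → 3·2 = 6.
|P| = 25.
|P ∖ Q| = |P| − |P∩Q| = 25 − 6 = 19.00.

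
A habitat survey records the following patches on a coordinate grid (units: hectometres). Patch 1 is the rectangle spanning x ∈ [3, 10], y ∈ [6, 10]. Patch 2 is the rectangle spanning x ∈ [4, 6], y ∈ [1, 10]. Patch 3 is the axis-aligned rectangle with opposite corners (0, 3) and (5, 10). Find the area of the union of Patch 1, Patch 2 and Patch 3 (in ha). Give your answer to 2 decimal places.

62.00

By inclusion–exclusion:
Individual areas: |Patch 1| = 28, |Patch 2| = 18, |Patch 3| = 35.
|Patch 1∩Patch 2|: x∈[4,6], y∈[6,10] → 2·4 = 8.
|Patch 1∩Patch 3|: x∈[3,5], y∈[6,10] → 2·4 = 8.
|Patch 2∩Patch 3|: x∈[4,5], y∈[3,10] → 1·7 = 7.
|Patch 1∩Patch 2∩Patch 3| = 4.
|Patch 1 ∪ Patch 2 ∪ Patch 3| = 81 − 23 + 4 = 62.00.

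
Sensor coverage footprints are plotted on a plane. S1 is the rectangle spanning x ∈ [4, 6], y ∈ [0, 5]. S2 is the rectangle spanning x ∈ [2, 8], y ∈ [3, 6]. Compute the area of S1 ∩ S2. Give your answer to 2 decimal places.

|S1∩S2|: x∈[4,6], y∈[3,5] → 2·2 = 4.

4.00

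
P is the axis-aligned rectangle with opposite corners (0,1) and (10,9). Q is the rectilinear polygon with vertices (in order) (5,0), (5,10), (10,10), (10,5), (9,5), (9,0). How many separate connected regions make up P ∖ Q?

P ∖ Q splits into 2 disjoint pieces (area 4, area 40).

2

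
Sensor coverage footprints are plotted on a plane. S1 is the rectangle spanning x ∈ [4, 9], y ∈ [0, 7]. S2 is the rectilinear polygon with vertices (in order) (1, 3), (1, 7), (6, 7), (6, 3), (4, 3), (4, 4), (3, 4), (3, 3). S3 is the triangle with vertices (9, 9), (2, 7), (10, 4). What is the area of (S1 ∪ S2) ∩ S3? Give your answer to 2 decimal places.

9.19

The region (S1 ∪ S2) ∩ S3 is the polygon with vertices (9,4.375), (2,7), (4,7), (6,7), (9,7).
By the shoelace formula its area is 9.19.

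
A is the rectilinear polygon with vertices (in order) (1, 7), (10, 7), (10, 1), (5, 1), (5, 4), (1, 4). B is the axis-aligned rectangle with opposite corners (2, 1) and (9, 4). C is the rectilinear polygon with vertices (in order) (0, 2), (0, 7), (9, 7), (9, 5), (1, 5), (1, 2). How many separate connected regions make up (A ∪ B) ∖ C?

1

(A ∪ B) ∖ C is a single connected region.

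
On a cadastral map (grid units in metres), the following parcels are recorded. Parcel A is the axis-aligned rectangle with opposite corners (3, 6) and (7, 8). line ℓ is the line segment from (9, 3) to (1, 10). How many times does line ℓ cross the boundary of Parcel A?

2

The segment meets the boundary at (3.286,8), (5.571,6).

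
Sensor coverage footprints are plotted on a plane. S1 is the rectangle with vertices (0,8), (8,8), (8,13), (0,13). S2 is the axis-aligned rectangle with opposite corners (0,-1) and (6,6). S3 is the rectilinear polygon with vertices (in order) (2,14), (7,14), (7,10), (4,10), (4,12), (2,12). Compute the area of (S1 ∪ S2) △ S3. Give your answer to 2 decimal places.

|S1 ∪ S2| = 82.
|(S1 ∪ S2) ∩ S3| = 11.
|(S1 ∪ S2) △ S3| = 82 + 16 − 22 = 76.00.

76.00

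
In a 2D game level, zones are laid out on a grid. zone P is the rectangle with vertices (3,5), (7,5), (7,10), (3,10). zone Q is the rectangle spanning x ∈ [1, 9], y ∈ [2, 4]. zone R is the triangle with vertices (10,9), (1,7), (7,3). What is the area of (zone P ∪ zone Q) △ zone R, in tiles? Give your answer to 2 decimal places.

35.56

|zone P ∪ zone Q| = 36.
|(zone P ∪ zone Q) ∩ zone R| = 12.2222.
|(zone P ∪ zone Q) △ zone R| = 36 + 24 − 24.4444 = 35.56.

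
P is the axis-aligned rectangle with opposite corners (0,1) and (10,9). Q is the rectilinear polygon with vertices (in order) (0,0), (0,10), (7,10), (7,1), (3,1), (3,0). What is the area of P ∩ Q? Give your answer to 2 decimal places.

The intersection is the polygon with vertices (7,9), (7,1), (3,1), (0,1), (0,9).
By the shoelace formula its area is 56.00.

56.00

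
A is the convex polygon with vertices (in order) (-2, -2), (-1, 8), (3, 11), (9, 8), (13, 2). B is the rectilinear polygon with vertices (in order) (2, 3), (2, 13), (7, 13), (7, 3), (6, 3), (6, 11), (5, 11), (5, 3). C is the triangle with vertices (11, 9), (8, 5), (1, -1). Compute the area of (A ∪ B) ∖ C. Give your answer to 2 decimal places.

|A ∪ B| = 131.125.
|(A ∪ B) ∩ C| = 4.6235.
|(A ∪ B) ∖ C| = 131.125 − 4.6235 = 126.50.

126.50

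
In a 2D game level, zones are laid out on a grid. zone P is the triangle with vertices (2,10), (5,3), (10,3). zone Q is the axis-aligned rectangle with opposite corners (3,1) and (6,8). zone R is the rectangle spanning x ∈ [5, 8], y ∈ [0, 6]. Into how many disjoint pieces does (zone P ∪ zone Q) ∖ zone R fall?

(zone P ∪ zone Q) ∖ zone R splits into 2 disjoint pieces (area 17.5952, area 1.75).

2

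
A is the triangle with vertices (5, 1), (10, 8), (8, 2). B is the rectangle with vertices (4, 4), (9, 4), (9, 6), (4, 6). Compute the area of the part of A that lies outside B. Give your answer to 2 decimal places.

|A| = 8, |A∩B| = 2.119.
|A ∖ B| = |A| − |A∩B| = 8 − 2.119 = 5.88.

5.88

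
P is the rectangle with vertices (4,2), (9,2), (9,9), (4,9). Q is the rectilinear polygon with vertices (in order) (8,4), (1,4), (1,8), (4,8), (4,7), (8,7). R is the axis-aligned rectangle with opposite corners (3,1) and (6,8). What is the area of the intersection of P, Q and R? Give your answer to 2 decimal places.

6.00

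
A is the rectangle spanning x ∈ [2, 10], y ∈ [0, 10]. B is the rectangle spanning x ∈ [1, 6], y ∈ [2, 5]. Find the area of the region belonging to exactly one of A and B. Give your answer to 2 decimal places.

71.00

|A∩B|: x∈[2,6], y∈[2,5] → 4·3 = 12.
|A △ B| = |A| + |B| − 2·|A∩B| = 80 + 15 − 24 = 71.00.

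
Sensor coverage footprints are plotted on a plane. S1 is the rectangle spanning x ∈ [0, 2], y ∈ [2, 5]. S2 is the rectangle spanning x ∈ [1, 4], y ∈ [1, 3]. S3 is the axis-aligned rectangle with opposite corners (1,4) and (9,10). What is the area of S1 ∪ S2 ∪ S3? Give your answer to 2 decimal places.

By inclusion–exclusion:
Individual areas: |S1| = 6, |S2| = 6, |S3| = 48.
|S1∩S2|: x∈[1,2], y∈[2,3] → 1·1 = 1.
|S1∩S3|: x∈[1,2], y∈[4,5] → 1·1 = 1.
|S2∩S3| = 0 (no overlap).
|S1∩S2∩S3| = 0.
|S1 ∪ S2 ∪ S3| = 60 − 2 + 0 = 58.00.

58.00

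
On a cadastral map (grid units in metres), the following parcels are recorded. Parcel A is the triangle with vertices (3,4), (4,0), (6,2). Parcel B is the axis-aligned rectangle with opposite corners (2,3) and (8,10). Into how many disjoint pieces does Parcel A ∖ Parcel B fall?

1

Parcel A ∖ Parcel B is a single connected region.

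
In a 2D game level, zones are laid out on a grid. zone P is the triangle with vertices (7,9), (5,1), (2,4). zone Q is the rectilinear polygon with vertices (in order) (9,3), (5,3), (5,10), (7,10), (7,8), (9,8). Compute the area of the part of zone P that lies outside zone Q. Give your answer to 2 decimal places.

|zone P| = 15, |zone P∩zone Q| = 5.5.
|zone P ∖ zone Q| = |zone P| − |zone P∩zone Q| = 15 − 5.5 = 9.50.

9.50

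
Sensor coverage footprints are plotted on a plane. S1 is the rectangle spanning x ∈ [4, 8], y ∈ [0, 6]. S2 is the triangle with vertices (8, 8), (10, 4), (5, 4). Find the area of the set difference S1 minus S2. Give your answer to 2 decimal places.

|S1| = 24, |S1∩S2| = 4.5.
|S1 ∖ S2| = |S1| − |S1∩S2| = 24 − 4.5 = 19.50.

19.50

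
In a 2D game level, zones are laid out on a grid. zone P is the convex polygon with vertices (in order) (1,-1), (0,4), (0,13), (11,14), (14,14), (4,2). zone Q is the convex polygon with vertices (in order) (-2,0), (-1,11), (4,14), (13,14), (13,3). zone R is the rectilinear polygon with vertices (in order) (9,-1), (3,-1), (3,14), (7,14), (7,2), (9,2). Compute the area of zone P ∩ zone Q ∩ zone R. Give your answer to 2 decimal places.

The intersection is the polygon with vertices (7,13.636), (7,5.6), (4,2), (3,1), (3,13.273).
By the shoelace formula its area is 40.92.

40.92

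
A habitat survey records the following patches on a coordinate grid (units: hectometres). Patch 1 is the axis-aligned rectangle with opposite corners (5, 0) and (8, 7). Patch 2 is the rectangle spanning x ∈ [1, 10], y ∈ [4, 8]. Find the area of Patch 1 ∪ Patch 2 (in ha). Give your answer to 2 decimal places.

48.00

By inclusion–exclusion:
Individual areas: |Patch 1| = 21, |Patch 2| = 36.
|Patch 1∩Patch 2|: x∈[5,8], y∈[4,7] → 3·3 = 9.
|Patch 1 ∪ Patch 2| = 57 − 9 = 48.00.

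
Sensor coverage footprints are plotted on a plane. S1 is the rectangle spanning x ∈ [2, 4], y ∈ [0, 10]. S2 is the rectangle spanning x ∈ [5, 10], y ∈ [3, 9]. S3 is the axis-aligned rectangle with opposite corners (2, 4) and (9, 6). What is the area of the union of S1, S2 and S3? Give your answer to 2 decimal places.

52.00

By inclusion–exclusion:
Individual areas: |S1| = 20, |S2| = 30, |S3| = 14.
|S1∩S2| = 0 (no overlap).
|S1∩S3|: x∈[2,4], y∈[4,6] → 2·2 = 4.
|S2∩S3|: x∈[5,9], y∈[4,6] → 4·2 = 8.
|S1∩S2∩S3| = 0.
|S1 ∪ S2 ∪ S3| = 64 − 12 + 0 = 52.00.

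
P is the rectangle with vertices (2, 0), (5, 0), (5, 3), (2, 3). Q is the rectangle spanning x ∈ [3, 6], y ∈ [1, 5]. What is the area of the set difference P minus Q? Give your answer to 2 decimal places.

5.00

|P∩Q|: x∈[3,5], y∈[1,3] → 2·2 = 4.
|P| = 9.
|P ∖ Q| = |P| − |P∩Q| = 9 − 4 = 5.00.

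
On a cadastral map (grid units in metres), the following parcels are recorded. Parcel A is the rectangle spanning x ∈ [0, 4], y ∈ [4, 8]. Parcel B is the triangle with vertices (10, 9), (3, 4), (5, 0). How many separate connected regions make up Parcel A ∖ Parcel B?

Parcel A ∖ Parcel B is a single connected region.

1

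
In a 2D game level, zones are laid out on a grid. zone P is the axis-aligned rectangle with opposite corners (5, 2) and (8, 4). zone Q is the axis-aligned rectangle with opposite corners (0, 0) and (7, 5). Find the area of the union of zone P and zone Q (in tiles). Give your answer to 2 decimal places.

37.00

By inclusion–exclusion:
Individual areas: |zone P| = 6, |zone Q| = 35.
|zone P∩zone Q|: x∈[5,7], y∈[2,4] → 2·2 = 4.
|zone P ∪ zone Q| = 41 − 4 = 37.00.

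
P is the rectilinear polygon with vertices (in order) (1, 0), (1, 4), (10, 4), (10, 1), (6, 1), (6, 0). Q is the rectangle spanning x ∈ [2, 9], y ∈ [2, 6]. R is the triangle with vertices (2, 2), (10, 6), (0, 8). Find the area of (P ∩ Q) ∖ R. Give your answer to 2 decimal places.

10.00

|P ∩ Q| = 14.
|(P ∩ Q) ∩ R| = 4.
|(P ∩ Q) ∖ R| = 14 − 4 = 10.00.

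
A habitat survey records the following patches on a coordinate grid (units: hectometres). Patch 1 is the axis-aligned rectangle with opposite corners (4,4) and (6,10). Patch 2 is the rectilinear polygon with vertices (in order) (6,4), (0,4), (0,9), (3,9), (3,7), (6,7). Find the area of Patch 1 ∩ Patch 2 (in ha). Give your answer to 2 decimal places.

6.00

The intersection is the polygon with vertices (6,4), (4,4), (4,7), (6,7).
By the shoelace formula its area is 6.00.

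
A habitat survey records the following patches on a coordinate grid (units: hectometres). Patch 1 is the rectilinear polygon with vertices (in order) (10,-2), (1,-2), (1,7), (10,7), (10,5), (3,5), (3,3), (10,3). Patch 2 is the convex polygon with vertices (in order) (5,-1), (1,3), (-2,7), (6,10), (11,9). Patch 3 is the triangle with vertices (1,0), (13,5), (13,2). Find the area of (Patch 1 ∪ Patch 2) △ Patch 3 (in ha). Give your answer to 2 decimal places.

|Patch 1 ∪ Patch 2| = 106.3.
|(Patch 1 ∪ Patch 2) ∩ Patch 3| = 9.45.
|(Patch 1 ∪ Patch 2) △ Patch 3| = 106.3 + 18 − 18.9 = 105.40.

105.40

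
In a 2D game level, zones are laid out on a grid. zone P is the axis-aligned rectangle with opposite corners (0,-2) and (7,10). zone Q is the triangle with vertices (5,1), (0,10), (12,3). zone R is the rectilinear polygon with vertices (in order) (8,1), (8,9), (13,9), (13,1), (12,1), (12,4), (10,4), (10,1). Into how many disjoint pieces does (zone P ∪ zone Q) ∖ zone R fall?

2

(zone P ∪ zone Q) ∖ zone R splits into 2 disjoint pieces (area 87.9107, area 1.7143).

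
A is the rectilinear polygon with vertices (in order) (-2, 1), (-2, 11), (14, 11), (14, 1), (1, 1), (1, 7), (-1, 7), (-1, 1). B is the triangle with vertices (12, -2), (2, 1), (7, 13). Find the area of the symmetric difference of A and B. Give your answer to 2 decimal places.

110.50

|A| = 148, |B| = 67.5, |A∩B| = 52.5.
|A △ B| = |A| + |B| − 2·|A∩B| = 148 + 67.5 − 105 = 110.50.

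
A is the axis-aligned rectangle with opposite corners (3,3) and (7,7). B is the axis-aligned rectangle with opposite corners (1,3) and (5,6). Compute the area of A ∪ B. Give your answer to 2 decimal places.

22.00

By inclusion–exclusion:
Individual areas: |A| = 16, |B| = 12.
|A∩B|: x∈[3,5], y∈[3,6] → 2·3 = 6.
|A ∪ B| = 28 − 6 = 22.00.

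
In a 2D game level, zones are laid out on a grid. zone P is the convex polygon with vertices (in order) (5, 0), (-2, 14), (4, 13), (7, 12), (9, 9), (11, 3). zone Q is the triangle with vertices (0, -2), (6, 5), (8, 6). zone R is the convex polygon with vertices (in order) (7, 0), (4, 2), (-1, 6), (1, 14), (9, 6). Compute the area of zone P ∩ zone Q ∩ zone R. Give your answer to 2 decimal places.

The intersection is the polygon with vertices (6,5), (8,6), (4,2), (3.789,2.421).
By the shoelace formula its area is 2.74.

2.74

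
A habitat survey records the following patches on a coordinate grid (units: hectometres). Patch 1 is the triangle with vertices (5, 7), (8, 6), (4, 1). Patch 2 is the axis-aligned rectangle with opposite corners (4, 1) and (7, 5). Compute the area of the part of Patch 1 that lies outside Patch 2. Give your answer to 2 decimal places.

4.46

|Patch 1| = 9.5, |Patch 1∩Patch 2| = 5.0417.
|Patch 1 ∖ Patch 2| = |Patch 1| − |Patch 1∩Patch 2| = 9.5 − 5.0417 = 4.46.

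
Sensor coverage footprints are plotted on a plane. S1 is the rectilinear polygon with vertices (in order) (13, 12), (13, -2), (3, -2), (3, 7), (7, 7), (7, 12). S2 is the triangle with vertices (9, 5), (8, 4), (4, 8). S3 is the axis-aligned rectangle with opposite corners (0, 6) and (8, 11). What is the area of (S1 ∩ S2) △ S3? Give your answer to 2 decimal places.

|S1 ∩ S2| = 3.6667.
|(S1 ∩ S2) ∩ S3| = 1.
|(S1 ∩ S2) △ S3| = 3.6667 + 40 − 2 = 41.67.

41.67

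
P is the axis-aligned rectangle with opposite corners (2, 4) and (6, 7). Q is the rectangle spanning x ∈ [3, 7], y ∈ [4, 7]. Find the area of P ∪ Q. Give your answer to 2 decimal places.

By inclusion–exclusion:
Individual areas: |P| = 12, |Q| = 12.
|P∩Q|: x∈[3,6], y∈[4,7] → 3·3 = 9.
|P ∪ Q| = 24 − 9 = 15.00.

15.00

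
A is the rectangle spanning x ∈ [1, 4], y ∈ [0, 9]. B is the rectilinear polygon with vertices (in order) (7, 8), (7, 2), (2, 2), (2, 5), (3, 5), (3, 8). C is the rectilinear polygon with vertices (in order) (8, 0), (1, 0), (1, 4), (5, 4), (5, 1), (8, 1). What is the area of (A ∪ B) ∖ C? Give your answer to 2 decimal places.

31.00

|A ∪ B| = 45.
|(A ∪ B) ∩ C| = 14.
|(A ∪ B) ∖ C| = 45 − 14 = 31.00.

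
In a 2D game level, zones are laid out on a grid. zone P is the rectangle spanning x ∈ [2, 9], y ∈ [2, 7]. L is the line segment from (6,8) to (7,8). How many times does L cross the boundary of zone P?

0

The segment lies entirely outside zone P and never meets its boundary.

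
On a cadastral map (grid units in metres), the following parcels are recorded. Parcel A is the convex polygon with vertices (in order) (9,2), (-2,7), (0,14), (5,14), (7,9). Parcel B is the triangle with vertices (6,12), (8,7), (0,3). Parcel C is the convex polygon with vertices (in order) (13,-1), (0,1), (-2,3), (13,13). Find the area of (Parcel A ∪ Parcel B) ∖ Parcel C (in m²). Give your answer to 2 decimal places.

|Parcel A ∪ Parcel B| = 79.3104.
|(Parcel A ∪ Parcel B) ∩ Parcel C| = 25.8748.
|(Parcel A ∪ Parcel B) ∖ Parcel C| = 79.3104 − 25.8748 = 53.44.

53.44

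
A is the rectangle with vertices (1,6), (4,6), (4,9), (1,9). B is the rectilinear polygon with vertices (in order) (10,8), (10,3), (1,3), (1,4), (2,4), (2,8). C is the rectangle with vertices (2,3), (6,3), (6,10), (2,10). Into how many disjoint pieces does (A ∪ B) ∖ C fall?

(A ∪ B) ∖ C splits into 3 disjoint pieces (area 3, area 20, area 1).

3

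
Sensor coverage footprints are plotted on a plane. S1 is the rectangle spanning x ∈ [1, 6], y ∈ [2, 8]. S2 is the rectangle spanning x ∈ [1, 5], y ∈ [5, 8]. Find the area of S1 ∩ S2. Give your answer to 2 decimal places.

|S1∩S2|: x∈[1,5], y∈[5,8] → 4·3 = 12.

12.00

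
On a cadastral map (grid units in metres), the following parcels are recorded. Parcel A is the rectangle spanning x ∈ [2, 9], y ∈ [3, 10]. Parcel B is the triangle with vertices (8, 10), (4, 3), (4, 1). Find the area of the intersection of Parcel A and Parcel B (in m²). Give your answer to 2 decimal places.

The intersection is the polygon with vertices (4,3), (8,10), (4.889,3).
By the shoelace formula its area is 3.11.

3.11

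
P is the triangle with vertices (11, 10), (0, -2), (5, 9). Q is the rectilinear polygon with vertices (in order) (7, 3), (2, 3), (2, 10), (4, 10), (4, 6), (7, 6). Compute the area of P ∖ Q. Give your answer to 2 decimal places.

21.40

|P| = 30.5, |P∩Q| = 9.0962.
|P ∖ Q| = |P| − |P∩Q| = 30.5 − 9.0962 = 21.40.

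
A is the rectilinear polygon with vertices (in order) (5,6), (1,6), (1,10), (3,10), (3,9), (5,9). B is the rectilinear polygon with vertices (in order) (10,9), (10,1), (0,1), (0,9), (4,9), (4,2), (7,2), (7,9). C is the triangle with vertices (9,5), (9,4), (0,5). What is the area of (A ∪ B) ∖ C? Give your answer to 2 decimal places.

|A ∪ B| = 64.
|(A ∪ B) ∩ C| = 2.6667.
|(A ∪ B) ∖ C| = 64 − 2.6667 = 61.33.

61.33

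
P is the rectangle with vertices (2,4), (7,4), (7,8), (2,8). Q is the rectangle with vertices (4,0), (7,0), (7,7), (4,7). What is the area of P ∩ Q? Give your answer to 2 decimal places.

9.00

|P∩Q|: x∈[4,7], y∈[4,7] → 3·3 = 9.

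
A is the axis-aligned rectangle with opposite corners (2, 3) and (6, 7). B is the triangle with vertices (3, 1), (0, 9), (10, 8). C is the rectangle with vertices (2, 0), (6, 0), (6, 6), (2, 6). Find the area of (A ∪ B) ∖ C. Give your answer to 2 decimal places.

|A ∪ B| = 39.0833.
|(A ∪ B) ∩ C| = 14.75.
|(A ∪ B) ∖ C| = 39.0833 − 14.75 = 24.33.

24.33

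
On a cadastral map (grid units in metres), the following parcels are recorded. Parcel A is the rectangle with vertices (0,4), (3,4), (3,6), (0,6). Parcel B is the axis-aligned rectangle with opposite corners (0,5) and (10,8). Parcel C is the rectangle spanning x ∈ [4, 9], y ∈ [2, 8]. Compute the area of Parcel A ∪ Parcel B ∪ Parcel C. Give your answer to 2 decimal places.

By inclusion–exclusion:
Individual areas: |Parcel A| = 6, |Parcel B| = 30, |Parcel C| = 30.
|Parcel A∩Parcel B|: x∈[0,3], y∈[5,6] → 3·1 = 3.
|Parcel A∩Parcel C| = 0 (no overlap).
|Parcel B∩Parcel C|: x∈[4,9], y∈[5,8] → 5·3 = 15.
|Parcel A∩Parcel B∩Parcel C| = 0.
|Parcel A ∪ Parcel B ∪ Parcel C| = 66 − 18 + 0 = 48.00.

48.00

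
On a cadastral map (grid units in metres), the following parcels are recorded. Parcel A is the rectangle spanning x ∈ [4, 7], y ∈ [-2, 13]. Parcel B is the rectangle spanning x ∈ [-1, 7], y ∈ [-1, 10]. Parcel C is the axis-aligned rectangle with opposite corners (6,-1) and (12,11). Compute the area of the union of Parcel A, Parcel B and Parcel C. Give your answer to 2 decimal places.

160.00

By inclusion–exclusion:
Individual areas: |Parcel A| = 45, |Parcel B| = 88, |Parcel C| = 72.
|Parcel A∩Parcel B|: x∈[4,7], y∈[-1,10] → 3·11 = 33.
|Parcel A∩Parcel C|: x∈[6,7], y∈[-1,11] → 1·12 = 12.
|Parcel B∩Parcel C|: x∈[6,7], y∈[-1,10] → 1·11 = 11.
|Parcel A∩Parcel B∩Parcel C| = 11.
|Parcel A ∪ Parcel B ∪ Parcel C| = 205 − 56 + 11 = 160.00.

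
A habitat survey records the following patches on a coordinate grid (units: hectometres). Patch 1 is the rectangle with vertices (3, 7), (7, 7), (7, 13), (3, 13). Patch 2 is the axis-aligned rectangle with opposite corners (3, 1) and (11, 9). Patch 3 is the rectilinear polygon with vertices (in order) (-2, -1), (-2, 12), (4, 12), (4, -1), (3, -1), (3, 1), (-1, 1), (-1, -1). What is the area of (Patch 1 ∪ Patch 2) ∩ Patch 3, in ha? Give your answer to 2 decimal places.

11.00

The region (Patch 1 ∪ Patch 2) ∩ Patch 3 is the polygon with vertices (3,1), (3,7), (3,9), (3,12), (4,12), (4,1).
By the shoelace formula its area is 11.00.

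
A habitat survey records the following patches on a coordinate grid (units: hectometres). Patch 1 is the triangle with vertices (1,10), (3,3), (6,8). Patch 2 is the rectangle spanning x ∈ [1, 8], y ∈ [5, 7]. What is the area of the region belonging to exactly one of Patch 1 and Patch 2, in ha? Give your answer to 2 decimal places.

|Patch 1| = 15.5, |Patch 2| = 14, |Patch 1∩Patch 2| = 5.3143.
|Patch 1 △ Patch 2| = |Patch 1| + |Patch 2| − 2·|Patch 1∩Patch 2| = 15.5 + 14 − 10.6286 = 18.87.

18.87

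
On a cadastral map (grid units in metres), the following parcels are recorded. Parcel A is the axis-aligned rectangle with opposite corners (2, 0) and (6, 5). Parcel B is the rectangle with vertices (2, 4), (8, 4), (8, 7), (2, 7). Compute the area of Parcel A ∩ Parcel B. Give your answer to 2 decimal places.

|Parcel A∩Parcel B|: x∈[2,6], y∈[4,5] → 4·1 = 4.

4.00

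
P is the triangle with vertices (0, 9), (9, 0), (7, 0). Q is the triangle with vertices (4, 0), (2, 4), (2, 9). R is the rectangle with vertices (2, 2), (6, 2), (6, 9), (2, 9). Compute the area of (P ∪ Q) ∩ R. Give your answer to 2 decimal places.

8.36

|P ∪ Q| = 13.5429.
|(P ∪ Q) ∩ R| = 8.36.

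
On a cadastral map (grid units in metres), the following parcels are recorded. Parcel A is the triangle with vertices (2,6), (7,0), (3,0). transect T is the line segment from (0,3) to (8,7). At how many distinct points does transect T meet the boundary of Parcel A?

2

The segment meets the boundary at (3.176,4.588), (2.308,4.154).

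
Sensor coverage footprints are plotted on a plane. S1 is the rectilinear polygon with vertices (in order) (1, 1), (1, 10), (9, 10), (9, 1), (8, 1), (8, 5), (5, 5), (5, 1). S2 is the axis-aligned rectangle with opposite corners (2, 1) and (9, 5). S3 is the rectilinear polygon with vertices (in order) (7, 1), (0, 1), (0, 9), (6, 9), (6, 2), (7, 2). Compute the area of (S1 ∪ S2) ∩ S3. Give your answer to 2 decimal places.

The region (S1 ∪ S2) ∩ S3 is the polygon with vertices (5,1), (2,1), (1,1), (1,9), (6,9), (6,2), (7,2), (7,1).
By the shoelace formula its area is 41.00.

41.00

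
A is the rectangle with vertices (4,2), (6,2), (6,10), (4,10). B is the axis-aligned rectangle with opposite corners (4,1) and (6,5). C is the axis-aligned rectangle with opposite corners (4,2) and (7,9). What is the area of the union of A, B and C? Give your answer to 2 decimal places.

25.00

By inclusion–exclusion:
Individual areas: |A| = 16, |B| = 8, |C| = 21.
|A∩B|: x∈[4,6], y∈[2,5] → 2·3 = 6.
|A∩C|: x∈[4,6], y∈[2,9] → 2·7 = 14.
|B∩C|: x∈[4,6], y∈[2,5] → 2·3 = 6.
|A∩B∩C| = 6.
|A ∪ B ∪ C| = 45 − 26 + 6 = 25.00.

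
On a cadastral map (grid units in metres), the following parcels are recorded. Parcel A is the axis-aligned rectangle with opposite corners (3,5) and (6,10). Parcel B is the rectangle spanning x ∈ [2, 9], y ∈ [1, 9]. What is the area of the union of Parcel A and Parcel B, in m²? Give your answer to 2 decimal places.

By inclusion–exclusion:
Individual areas: |Parcel A| = 15, |Parcel B| = 56.
|Parcel A∩Parcel B|: x∈[3,6], y∈[5,9] → 3·4 = 12.
|Parcel A ∪ Parcel B| = 71 − 12 = 59.00.

59.00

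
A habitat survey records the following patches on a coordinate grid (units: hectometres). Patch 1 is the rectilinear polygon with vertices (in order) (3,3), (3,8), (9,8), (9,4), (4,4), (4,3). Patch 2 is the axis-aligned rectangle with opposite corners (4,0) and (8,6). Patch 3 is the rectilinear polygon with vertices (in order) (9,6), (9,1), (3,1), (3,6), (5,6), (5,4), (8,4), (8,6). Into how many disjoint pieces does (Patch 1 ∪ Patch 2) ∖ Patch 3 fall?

(Patch 1 ∪ Patch 2) ∖ Patch 3 splits into 2 disjoint pieces (area 18, area 4).

2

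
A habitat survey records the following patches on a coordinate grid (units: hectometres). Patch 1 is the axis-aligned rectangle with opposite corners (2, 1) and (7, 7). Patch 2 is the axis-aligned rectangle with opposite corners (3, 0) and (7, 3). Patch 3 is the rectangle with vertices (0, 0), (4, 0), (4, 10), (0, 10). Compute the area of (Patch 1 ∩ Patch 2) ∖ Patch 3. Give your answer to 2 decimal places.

|Patch 1 ∩ Patch 2| = 8.
|(Patch 1 ∩ Patch 2) ∩ Patch 3| = 2.
|(Patch 1 ∩ Patch 2) ∖ Patch 3| = 8 − 2 = 6.00.

6.00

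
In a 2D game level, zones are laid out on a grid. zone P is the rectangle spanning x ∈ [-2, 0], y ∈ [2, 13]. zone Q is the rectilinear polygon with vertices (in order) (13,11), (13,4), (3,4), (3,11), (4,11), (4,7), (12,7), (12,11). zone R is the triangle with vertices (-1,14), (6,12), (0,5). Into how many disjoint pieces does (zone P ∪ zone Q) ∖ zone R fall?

2

(zone P ∪ zone Q) ∖ zone R splits into 2 disjoint pieces (area 18.4444, area 36.0833).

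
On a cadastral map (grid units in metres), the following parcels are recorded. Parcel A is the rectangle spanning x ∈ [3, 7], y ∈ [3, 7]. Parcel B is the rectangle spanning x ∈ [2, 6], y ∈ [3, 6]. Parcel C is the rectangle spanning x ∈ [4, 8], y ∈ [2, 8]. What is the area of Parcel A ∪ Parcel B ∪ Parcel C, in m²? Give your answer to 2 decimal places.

By inclusion–exclusion:
Individual areas: |Parcel A| = 16, |Parcel B| = 12, |Parcel C| = 24.
|Parcel A∩Parcel B|: x∈[3,6], y∈[3,6] → 3·3 = 9.
|Parcel A∩Parcel C|: x∈[4,7], y∈[3,7] → 3·4 = 12.
|Parcel B∩Parcel C|: x∈[4,6], y∈[3,6] → 2·3 = 6.
|Parcel A∩Parcel B∩Parcel C| = 6.
|Parcel A ∪ Parcel B ∪ Parcel C| = 52 − 27 + 6 = 31.00.

31.00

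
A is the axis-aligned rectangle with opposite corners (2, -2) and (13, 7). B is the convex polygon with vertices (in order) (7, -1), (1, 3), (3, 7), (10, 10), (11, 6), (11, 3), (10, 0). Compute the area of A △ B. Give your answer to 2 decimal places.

53.42

|A| = 99, |B| = 71.5, |A∩B| = 58.5417.
|A △ B| = |A| + |B| − 2·|A∩B| = 99 + 71.5 − 117.0833 = 53.42.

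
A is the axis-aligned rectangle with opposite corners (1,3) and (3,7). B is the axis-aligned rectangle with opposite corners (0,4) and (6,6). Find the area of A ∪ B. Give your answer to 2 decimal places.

By inclusion–exclusion:
Individual areas: |A| = 8, |B| = 12.
|A∩B|: x∈[1,3], y∈[4,6] → 2·2 = 4.
|A ∪ B| = 20 − 4 = 16.00.

16.00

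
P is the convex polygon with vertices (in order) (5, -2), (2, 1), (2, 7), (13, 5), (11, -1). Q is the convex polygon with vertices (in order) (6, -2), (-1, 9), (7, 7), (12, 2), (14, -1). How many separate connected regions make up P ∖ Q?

2

P ∖ Q splits into 2 disjoint pieces (area 7.9961, area 7.7778).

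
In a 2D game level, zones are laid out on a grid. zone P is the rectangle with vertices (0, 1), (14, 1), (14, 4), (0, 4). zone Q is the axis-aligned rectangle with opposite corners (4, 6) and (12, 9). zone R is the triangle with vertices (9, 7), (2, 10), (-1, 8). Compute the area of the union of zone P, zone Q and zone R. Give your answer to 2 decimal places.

73.42

By inclusion–exclusion:
Individual areas: |zone P| = 42, |zone Q| = 24, |zone R| = 11.5.
|zone P∩zone Q| = 0 (no overlap).
|zone P∩zone R| = 0.
|zone Q∩zone R| = 4.0833.
|zone P∩zone Q∩zone R| = 0.
|zone P ∪ zone Q ∪ zone R| = 77.5 − 4.0833 + 0 = 73.42.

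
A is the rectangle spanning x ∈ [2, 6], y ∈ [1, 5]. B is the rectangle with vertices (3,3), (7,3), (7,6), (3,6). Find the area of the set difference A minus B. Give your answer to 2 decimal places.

|A∩B|: x∈[3,6], y∈[3,5] → 3·2 = 6.
|A| = 16.
|A ∖ B| = |A| − |A∩B| = 16 − 6 = 10.00.

10.00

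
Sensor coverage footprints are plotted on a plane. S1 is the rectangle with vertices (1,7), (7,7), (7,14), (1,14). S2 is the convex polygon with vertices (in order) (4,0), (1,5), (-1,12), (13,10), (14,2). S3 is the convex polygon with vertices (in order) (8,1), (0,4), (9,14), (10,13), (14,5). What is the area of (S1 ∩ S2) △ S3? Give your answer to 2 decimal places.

98.35

|S1 ∩ S2| = 25.7143.
|(S1 ∩ S2) ∩ S3| = 9.9343.
|(S1 ∩ S2) △ S3| = 25.7143 + 92.5 − 19.8685 = 98.35.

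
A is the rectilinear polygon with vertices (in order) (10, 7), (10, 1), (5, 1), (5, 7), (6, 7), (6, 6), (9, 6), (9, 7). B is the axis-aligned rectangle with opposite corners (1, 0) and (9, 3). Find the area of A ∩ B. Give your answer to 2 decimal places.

The intersection is the polygon with vertices (5,1), (5,3), (9,3), (9,1).
By the shoelace formula its area is 8.00.

8.00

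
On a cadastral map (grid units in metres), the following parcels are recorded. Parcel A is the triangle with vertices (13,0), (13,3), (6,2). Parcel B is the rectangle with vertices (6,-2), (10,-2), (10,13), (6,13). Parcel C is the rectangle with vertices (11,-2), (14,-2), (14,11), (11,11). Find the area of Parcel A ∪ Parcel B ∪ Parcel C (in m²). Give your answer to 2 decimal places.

By inclusion–exclusion:
Individual areas: |Parcel A| = 10.5, |Parcel B| = 60, |Parcel C| = 39.
|Parcel A∩Parcel B| = 3.4286.
|Parcel A∩Parcel C| = 5.1429.
|Parcel B∩Parcel C| = 0 (no overlap).
|Parcel A∩Parcel B∩Parcel C| = 0.
|Parcel A ∪ Parcel B ∪ Parcel C| = 109.5 − 8.5714 + 0 = 100.93.

100.93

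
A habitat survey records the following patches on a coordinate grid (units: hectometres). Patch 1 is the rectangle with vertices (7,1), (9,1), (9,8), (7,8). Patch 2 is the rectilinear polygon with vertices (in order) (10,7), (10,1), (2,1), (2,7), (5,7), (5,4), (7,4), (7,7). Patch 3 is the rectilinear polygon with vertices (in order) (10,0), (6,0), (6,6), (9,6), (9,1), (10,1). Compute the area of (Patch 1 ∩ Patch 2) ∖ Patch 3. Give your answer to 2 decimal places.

|Patch 1 ∩ Patch 2| = 12.
|(Patch 1 ∩ Patch 2) ∩ Patch 3| = 10.
|(Patch 1 ∩ Patch 2) ∖ Patch 3| = 12 − 10 = 2.00.

2.00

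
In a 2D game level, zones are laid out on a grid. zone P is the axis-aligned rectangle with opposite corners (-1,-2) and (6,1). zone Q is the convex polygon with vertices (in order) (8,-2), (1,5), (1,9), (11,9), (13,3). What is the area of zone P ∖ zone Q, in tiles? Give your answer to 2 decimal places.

|zone P| = 21, |zone P∩zone Q| = 0.5.
|zone P ∖ zone Q| = |zone P| − |zone P∩zone Q| = 21 − 0.5 = 20.50.

20.50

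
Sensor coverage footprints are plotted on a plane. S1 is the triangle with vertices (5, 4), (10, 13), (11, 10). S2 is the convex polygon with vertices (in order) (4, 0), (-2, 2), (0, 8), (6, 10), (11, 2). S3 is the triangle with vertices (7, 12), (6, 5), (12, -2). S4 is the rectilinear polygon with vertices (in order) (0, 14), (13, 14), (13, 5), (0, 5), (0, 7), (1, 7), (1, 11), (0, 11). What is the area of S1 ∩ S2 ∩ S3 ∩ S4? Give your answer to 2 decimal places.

2.15

The intersection is the polygon with vertices (6,5), (6.154,6.077), (7.235,8.024), (7.923,6.923).
By the shoelace formula its area is 2.15.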